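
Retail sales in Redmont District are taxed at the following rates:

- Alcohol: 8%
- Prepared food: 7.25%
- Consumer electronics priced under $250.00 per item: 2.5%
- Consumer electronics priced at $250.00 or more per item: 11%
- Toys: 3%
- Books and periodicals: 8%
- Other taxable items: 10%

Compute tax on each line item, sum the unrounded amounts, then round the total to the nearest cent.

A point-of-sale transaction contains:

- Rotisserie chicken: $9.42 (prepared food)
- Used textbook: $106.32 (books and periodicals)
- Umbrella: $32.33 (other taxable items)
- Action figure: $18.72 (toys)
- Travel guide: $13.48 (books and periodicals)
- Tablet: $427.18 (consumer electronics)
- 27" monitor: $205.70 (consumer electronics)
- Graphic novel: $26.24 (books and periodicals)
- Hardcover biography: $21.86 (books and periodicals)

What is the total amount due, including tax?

Rotisserie chicken $9.42: prepared food → 7.25% → $0.68295
Used textbook $106.32: books and periodicals → 8% → $8.5056
Umbrella $32.33: other taxable items → 10% → $3.233
Action figure $18.72: toys → 3% → $0.5616
Travel guide $13.48: books and periodicals → 8% → $1.0784
Tablet $427.18: consumer electronics, $250.00 or more → 11% → $46.9898
27" monitor $205.70: consumer electronics, under $250.00 → 2.5% → $5.1425
Graphic novel $26.24: books and periodicals → 8% → $2.0992
Hardcover biography $21.86: books and periodicals → 8% → $1.7488
Subtotal = $861.25; unrounded tax = $70.04185 → $70.04; total due = $931.29

$931.29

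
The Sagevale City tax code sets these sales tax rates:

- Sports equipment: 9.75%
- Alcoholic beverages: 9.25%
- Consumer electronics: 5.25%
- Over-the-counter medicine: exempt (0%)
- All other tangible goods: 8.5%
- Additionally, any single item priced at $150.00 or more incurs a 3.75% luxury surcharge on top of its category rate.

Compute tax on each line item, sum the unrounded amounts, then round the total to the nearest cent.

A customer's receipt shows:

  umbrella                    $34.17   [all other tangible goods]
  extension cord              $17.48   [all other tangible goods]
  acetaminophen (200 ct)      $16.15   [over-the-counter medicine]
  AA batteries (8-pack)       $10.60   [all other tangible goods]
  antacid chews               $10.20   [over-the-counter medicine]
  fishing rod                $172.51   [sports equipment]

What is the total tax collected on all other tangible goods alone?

Umbrella $34.17: all other tangible goods → 8.5% → $2.90445
Extension cord $17.48: all other tangible goods → 8.5% → $1.4858
AA batteries (8-pack) $10.60: all other tangible goods → 8.5% → $0.901
Tax on all other tangible goods: unrounded sum = $5.29125 → $5.29

$5.29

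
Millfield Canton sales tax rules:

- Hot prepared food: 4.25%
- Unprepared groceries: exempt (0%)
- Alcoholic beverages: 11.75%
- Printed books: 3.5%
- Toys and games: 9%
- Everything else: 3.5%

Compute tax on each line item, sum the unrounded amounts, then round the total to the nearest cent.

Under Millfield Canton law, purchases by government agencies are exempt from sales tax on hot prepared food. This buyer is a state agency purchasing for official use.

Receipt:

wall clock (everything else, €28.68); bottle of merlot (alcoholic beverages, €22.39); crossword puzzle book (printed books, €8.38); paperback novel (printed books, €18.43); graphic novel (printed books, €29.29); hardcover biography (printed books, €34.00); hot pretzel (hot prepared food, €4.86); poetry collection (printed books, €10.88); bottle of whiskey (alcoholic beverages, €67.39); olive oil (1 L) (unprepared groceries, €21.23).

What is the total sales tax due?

Wall clock €28.68: everything else → 3.5% → €1.0038
Bottle of merlot €22.39: alcoholic beverages → 11.75% → €2.630825
Crossword puzzle book €8.38: printed books → 3.5% → €0.2933
Paperback novel €18.43: printed books → 3.5% → €0.64505
Graphic novel €29.29: printed books → 3.5% → €1.02515
Hardcover biography €34.00: printed books → 3.5% → €1.19
Hot pretzel €4.86: hot prepared food, buyer-exempt → 0% → €0.00
Poetry collection €10.88: printed books → 3.5% → €0.3808
Bottle of whiskey €67.39: alcoholic beverages → 11.75% → €7.918325
Olive oil (1 L) €21.23: unprepared groceries → 0% → €0.00
Unrounded tax sum = €15.08725 → €15.09

€15.09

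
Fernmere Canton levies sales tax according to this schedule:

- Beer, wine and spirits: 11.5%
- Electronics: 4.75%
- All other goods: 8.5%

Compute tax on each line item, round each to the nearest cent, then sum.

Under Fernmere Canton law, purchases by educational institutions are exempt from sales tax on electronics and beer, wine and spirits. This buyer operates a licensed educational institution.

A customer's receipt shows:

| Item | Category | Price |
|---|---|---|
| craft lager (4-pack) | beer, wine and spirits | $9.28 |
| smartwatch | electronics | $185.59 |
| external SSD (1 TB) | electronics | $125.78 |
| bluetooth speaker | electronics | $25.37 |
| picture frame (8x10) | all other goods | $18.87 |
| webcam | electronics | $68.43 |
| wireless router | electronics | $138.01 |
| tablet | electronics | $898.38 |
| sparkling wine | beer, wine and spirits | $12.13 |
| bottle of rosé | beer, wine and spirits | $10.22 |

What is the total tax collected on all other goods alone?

$1.60

Picture frame (8x10) $18.87: all other goods → 8.5% → $1.60
Tax on all other goods = $1.60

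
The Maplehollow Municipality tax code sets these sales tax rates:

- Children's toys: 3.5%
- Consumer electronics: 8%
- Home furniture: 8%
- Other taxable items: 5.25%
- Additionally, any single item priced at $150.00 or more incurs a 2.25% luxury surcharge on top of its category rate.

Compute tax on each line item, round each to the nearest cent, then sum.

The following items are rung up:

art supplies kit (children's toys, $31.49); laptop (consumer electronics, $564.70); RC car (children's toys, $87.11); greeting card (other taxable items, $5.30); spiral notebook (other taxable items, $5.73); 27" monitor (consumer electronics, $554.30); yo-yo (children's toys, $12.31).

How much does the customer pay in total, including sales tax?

Art supplies kit $31.49: children's toys → 3.5% → $1.10
Laptop $564.70: consumer electronics → 8% + 2.25% surcharge = 10.25% → $57.88
RC car $87.11: children's toys → 3.5% → $3.05
Greeting card $5.30: other taxable items → 5.25% → $0.28
Spiral notebook $5.73: other taxable items → 5.25% → $0.30
27" monitor $554.30: consumer electronics → 8% + 2.25% surcharge = 10.25% → $56.82
Yo-yo $12.31: children's toys → 3.5% → $0.43
Subtotal = $1260.94; tax = $119.86; total due = $1380.80

$1380.80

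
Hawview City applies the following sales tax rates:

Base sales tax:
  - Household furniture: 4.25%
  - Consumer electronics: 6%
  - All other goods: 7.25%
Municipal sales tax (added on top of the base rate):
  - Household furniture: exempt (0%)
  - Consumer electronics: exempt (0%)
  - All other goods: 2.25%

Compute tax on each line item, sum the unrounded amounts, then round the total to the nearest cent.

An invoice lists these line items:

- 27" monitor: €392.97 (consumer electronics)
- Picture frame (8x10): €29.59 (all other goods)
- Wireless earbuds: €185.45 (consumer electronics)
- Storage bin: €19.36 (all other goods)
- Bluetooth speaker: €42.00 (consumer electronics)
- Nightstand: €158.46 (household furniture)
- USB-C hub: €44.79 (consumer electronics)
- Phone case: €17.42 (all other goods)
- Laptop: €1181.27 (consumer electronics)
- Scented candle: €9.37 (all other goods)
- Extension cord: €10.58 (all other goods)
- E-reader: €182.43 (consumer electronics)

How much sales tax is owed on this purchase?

€136.67

27" monitor €392.97: consumer electronics → 6% + 0% municipal = 6% → €23.5782
Picture frame (8x10) €29.59: all other goods → 7.25% + 2.25% municipal = 9.5% → €2.81105
Wireless earbuds €185.45: consumer electronics → 6% + 0% municipal = 6% → €11.127
Storage bin €19.36: all other goods → 7.25% + 2.25% municipal = 9.5% → €1.8392
Bluetooth speaker €42.00: consumer electronics → 6% + 0% municipal = 6% → €2.52
Nightstand €158.46: household furniture → 4.25% + 0% municipal = 4.25% → €6.73455
USB-C hub €44.79: consumer electronics → 6% + 0% municipal = 6% → €2.6874
Phone case €17.42: all other goods → 7.25% + 2.25% municipal = 9.5% → €1.6549
Laptop €1181.27: consumer electronics → 6% + 0% municipal = 6% → €70.8762
Scented candle €9.37: all other goods → 7.25% + 2.25% municipal = 9.5% → €0.89015
Extension cord €10.58: all other goods → 7.25% + 2.25% municipal = 9.5% → €1.0051
E-reader €182.43: consumer electronics → 6% + 0% municipal = 6% → €10.9458
Unrounded tax sum = €136.66955 → €136.67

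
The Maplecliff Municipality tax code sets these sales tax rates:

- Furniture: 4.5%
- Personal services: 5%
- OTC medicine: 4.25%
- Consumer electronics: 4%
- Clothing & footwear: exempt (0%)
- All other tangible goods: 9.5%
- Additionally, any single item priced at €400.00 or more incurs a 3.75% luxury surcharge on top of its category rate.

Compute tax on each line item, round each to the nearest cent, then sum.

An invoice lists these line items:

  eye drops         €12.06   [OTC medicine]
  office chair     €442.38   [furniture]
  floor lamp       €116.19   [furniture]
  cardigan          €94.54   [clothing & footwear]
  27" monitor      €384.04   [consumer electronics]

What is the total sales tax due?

Eye drops €12.06: OTC medicine → 4.25% → €0.51
Office chair €442.38: furniture → 4.5% + 3.75% surcharge = 8.25% → €36.50
Floor lamp €116.19: furniture → 4.5% → €5.23
Cardigan €94.54: clothing & footwear → 0% → €0.00
27" monitor €384.04: consumer electronics → 4% → €15.36
Total tax = €0.51 + €36.50 + €5.23 + €15.36 = €57.60

€57.60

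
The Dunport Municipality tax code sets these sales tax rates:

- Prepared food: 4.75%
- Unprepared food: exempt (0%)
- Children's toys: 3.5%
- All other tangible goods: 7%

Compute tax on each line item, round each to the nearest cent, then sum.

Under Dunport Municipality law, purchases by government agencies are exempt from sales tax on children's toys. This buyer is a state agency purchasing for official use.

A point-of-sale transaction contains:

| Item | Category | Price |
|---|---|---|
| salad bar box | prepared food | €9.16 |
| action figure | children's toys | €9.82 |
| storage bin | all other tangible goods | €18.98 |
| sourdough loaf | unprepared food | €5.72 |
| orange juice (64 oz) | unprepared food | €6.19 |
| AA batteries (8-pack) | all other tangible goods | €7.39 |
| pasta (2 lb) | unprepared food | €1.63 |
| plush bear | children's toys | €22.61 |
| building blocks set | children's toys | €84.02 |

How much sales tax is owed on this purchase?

€2.29

Salad bar box €9.16: prepared food → 4.75% → €0.44
Action figure €9.82: children's toys, buyer-exempt → 0% → €0.00
Storage bin €18.98: all other tangible goods → 7% → €1.33
Sourdough loaf €5.72: unprepared food → 0% → €0.00
Orange juice (64 oz) €6.19: unprepared food → 0% → €0.00
AA batteries (8-pack) €7.39: all other tangible goods → 7% → €0.52
Pasta (2 lb) €1.63: unprepared food → 0% → €0.00
Plush bear €22.61: children's toys, buyer-exempt → 0% → €0.00
Building blocks set €84.02: children's toys, buyer-exempt → 0% → €0.00
Total tax = €0.44 + €1.33 + €0.52 = €2.29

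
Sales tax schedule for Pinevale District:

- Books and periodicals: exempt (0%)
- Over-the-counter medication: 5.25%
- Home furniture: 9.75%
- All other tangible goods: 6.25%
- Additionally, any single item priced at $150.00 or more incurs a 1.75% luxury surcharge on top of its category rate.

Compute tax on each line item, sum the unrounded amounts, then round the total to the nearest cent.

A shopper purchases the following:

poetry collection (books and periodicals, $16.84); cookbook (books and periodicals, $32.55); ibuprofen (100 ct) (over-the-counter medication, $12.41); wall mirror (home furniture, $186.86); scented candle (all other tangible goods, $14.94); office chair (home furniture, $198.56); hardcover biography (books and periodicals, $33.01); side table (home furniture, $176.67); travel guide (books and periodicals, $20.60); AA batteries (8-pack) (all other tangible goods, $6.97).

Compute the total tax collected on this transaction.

Poetry collection $16.84: books and periodicals → 0% → $0.00
Cookbook $32.55: books and periodicals → 0% → $0.00
Ibuprofen (100 ct) $12.41: over-the-counter medication → 5.25% → $0.651525
Wall mirror $186.86: home furniture → 9.75% + 1.75% surcharge = 11.5% → $21.4889
Scented candle $14.94: all other tangible goods → 6.25% → $0.93375
Office chair $198.56: home furniture → 9.75% + 1.75% surcharge = 11.5% → $22.8344
Hardcover biography $33.01: books and periodicals → 0% → $0.00
Side table $176.67: home furniture → 9.75% + 1.75% surcharge = 11.5% → $20.31705
Travel guide $20.60: books and periodicals → 0% → $0.00
AA batteries (8-pack) $6.97: all other tangible goods → 6.25% → $0.435625
Unrounded tax sum = $66.66125 → $66.66

$66.66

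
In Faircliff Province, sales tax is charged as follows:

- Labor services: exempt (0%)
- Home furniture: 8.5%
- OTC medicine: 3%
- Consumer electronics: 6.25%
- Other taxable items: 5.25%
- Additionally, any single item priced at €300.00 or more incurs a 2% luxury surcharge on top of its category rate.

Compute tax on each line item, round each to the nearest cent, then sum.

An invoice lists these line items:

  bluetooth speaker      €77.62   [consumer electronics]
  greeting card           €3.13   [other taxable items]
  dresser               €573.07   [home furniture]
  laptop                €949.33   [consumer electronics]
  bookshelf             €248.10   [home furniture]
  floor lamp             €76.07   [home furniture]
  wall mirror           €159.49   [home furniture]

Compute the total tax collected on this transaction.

€184.62

Bluetooth speaker €77.62: consumer electronics → 6.25% → €4.85
Greeting card €3.13: other taxable items → 5.25% → €0.16
Dresser €573.07: home furniture → 8.5% + 2% surcharge = 10.5% → €60.17
Laptop €949.33: consumer electronics → 6.25% + 2% surcharge = 8.25% → €78.32
Bookshelf €248.10: home furniture → 8.5% → €21.09
Floor lamp €76.07: home furniture → 8.5% → €6.47
Wall mirror €159.49: home furniture → 8.5% → €13.56
Total tax = €4.85 + €0.16 + €60.17 + €78.32 + €21.09 + €6.47 + €13.56 = €184.62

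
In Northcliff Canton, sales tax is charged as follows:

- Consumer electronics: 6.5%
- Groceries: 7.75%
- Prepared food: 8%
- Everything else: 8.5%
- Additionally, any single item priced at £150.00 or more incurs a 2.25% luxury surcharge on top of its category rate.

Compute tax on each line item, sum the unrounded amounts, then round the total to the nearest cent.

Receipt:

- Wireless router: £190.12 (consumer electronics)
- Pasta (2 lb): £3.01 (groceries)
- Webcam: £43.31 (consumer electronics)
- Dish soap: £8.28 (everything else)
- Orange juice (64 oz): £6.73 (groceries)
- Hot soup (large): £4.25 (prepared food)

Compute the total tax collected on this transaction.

£21.25

Wireless router £190.12: consumer electronics → 6.5% + 2.25% surcharge = 8.75% → £16.6355
Pasta (2 lb) £3.01: groceries → 7.75% → £0.233275
Webcam £43.31: consumer electronics → 6.5% → £2.81515
Dish soap £8.28: everything else → 8.5% → £0.7038
Orange juice (64 oz) £6.73: groceries → 7.75% → £0.521575
Hot soup (large) £4.25: prepared food → 8% → £0.34
Unrounded tax sum = £21.2493 → £21.25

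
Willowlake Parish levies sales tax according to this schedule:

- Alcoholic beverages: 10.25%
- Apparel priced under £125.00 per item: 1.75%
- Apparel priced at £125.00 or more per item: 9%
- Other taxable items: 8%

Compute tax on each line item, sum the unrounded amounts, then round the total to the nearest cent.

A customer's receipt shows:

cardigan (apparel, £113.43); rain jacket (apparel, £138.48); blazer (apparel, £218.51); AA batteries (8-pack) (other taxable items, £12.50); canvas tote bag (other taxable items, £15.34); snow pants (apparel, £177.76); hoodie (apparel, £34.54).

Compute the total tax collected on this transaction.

£52.94

Cardigan £113.43: apparel, under £125.00 → 1.75% → £1.985025
Rain jacket £138.48: apparel, £125.00 or more → 9% → £12.4632
Blazer £218.51: apparel, £125.00 or more → 9% → £19.6659
AA batteries (8-pack) £12.50: other taxable items → 8% → £1.00
Canvas tote bag £15.34: other taxable items → 8% → £1.2272
Snow pants £177.76: apparel, £125.00 or more → 9% → £15.9984
Hoodie £34.54: apparel, under £125.00 → 1.75% → £0.60445
Unrounded tax sum = £52.944175 → £52.94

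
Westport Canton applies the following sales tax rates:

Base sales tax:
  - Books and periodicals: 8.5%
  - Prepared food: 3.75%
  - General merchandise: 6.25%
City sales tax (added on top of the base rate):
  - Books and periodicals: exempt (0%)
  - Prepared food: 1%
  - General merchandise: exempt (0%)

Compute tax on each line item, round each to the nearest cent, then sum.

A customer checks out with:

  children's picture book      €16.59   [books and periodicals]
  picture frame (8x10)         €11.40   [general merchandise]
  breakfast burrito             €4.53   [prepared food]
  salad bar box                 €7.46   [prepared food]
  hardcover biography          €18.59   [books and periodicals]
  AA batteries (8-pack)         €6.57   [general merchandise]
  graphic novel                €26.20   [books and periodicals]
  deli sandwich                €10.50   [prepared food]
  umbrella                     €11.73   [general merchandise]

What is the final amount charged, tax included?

Children's picture book €16.59: books and periodicals → 8.5% + 0% city = 8.5% → €1.41
Picture frame (8x10) €11.40: general merchandise → 6.25% + 0% city = 6.25% → €0.71
Breakfast burrito €4.53: prepared food → 3.75% + 1% city = 4.75% → €0.22
Salad bar box €7.46: prepared food → 3.75% + 1% city = 4.75% → €0.35
Hardcover biography €18.59: books and periodicals → 8.5% + 0% city = 8.5% → €1.58
AA batteries (8-pack) €6.57: general merchandise → 6.25% + 0% city = 6.25% → €0.41
Graphic novel €26.20: books and periodicals → 8.5% + 0% city = 8.5% → €2.23
Deli sandwich €10.50: prepared food → 3.75% + 1% city = 4.75% → €0.50
Umbrella €11.73: general merchandise → 6.25% + 0% city = 6.25% → €0.73
Subtotal = €113.57; tax = €8.14; total due = €121.71

€121.71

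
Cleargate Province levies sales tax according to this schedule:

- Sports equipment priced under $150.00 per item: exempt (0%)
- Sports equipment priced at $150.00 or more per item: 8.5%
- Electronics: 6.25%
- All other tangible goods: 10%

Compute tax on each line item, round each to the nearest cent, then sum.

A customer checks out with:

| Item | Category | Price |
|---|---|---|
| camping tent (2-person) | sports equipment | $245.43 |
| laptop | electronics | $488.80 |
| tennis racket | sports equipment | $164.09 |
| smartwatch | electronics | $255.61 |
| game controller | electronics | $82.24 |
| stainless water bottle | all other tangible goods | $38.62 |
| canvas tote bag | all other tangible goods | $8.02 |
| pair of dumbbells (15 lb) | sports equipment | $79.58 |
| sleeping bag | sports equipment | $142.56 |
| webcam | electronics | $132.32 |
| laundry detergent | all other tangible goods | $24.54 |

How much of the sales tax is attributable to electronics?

Laptop $488.80: electronics → 6.25% → $30.55
Smartwatch $255.61: electronics → 6.25% → $15.98
Game controller $82.24: electronics → 6.25% → $5.14
Webcam $132.32: electronics → 6.25% → $8.27
Tax on electronics = $30.55 + $15.98 + $5.14 + $8.27 = $59.94

$59.94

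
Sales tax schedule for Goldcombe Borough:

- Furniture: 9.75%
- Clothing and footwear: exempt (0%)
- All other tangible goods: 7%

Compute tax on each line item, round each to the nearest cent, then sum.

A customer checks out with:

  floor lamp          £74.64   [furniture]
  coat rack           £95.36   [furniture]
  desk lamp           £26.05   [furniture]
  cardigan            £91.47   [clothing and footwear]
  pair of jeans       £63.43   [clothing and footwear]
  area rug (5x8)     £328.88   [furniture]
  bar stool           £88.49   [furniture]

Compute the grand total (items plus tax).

Floor lamp £74.64: furniture → 9.75% → £7.28
Coat rack £95.36: furniture → 9.75% → £9.30
Desk lamp £26.05: furniture → 9.75% → £2.54
Cardigan £91.47: clothing and footwear → 0% → £0.00
Pair of jeans £63.43: clothing and footwear → 0% → £0.00
Area rug (5x8) £328.88: furniture → 9.75% → £32.07
Bar stool £88.49: furniture → 9.75% → £8.63
Subtotal = £768.32; tax = £59.82; total due = £828.14

£828.14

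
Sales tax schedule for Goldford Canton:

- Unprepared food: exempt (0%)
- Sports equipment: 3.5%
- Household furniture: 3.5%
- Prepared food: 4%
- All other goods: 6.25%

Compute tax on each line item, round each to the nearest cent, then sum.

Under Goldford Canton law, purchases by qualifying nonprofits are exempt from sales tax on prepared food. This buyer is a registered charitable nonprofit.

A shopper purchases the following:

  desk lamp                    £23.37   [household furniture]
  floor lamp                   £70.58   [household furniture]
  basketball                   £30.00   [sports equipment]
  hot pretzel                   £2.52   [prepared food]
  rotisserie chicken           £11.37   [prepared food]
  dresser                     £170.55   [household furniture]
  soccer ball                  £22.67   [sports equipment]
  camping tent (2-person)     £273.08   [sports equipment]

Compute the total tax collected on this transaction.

Desk lamp £23.37: household furniture → 3.5% → £0.82
Floor lamp £70.58: household furniture → 3.5% → £2.47
Basketball £30.00: sports equipment → 3.5% → £1.05
Hot pretzel £2.52: prepared food, buyer-exempt → 0% → £0.00
Rotisserie chicken £11.37: prepared food, buyer-exempt → 0% → £0.00
Dresser £170.55: household furniture → 3.5% → £5.97
Soccer ball £22.67: sports equipment → 3.5% → £0.79
Camping tent (2-person) £273.08: sports equipment → 3.5% → £9.56
Total tax = £0.82 + £2.47 + £1.05 + £5.97 + £0.79 + £9.56 = £20.66

£20.66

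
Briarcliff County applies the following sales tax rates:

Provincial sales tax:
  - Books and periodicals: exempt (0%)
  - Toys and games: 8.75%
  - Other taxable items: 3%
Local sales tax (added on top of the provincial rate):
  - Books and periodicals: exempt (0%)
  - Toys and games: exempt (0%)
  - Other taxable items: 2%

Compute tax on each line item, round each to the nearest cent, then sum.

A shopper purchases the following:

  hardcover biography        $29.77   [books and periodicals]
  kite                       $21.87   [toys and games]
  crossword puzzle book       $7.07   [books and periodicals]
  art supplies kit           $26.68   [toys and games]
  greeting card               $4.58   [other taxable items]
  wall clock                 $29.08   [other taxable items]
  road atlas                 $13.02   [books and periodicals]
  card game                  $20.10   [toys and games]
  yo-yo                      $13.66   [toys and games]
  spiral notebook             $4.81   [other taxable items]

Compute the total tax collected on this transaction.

$9.12

Hardcover biography $29.77: books and periodicals → 0% + 0% local = 0% → $0.00
Kite $21.87: toys and games → 8.75% + 0% local = 8.75% → $1.91
Crossword puzzle book $7.07: books and periodicals → 0% + 0% local = 0% → $0.00
Art supplies kit $26.68: toys and games → 8.75% + 0% local = 8.75% → $2.33
Greeting card $4.58: other taxable items → 3% + 2% local = 5% → $0.23
Wall clock $29.08: other taxable items → 3% + 2% local = 5% → $1.45
Road atlas $13.02: books and periodicals → 0% + 0% local = 0% → $0.00
Card game $20.10: toys and games → 8.75% + 0% local = 8.75% → $1.76
Yo-yo $13.66: toys and games → 8.75% + 0% local = 8.75% → $1.20
Spiral notebook $4.81: other taxable items → 3% + 2% local = 5% → $0.24
Total tax = $1.91 + $2.33 + $0.23 + $1.45 + $1.76 + $1.20 + $0.24 = $9.12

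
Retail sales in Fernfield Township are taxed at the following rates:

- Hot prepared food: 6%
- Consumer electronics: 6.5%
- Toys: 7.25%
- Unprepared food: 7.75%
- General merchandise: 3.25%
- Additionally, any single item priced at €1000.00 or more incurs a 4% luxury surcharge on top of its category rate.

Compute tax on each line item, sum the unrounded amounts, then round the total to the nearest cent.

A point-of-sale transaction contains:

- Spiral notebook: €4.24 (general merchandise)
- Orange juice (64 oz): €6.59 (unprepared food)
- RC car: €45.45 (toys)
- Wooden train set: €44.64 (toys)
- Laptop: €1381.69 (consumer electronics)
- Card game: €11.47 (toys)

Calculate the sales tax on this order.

Spiral notebook €4.24: general merchandise → 3.25% → €0.1378
Orange juice (64 oz) €6.59: unprepared food → 7.75% → €0.510725
RC car €45.45: toys → 7.25% → €3.295125
Wooden train set €44.64: toys → 7.25% → €3.2364
Laptop €1381.69: consumer electronics → 6.5% + 4% surcharge = 10.5% → €145.07745
Card game €11.47: toys → 7.25% → €0.831575
Unrounded tax sum = €153.089075 → €153.09

€153.09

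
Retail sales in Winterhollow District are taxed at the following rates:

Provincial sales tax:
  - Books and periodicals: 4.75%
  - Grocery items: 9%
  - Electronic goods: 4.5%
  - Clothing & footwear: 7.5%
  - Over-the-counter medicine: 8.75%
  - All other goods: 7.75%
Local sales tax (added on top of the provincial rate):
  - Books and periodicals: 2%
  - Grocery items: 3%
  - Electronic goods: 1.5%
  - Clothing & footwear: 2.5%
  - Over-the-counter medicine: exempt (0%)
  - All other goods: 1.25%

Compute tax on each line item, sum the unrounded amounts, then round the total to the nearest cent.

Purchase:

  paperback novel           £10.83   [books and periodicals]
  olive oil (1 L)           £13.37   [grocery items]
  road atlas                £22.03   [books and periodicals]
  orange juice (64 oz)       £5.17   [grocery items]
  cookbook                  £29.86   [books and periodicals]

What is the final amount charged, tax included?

Paperback novel £10.83: books and periodicals → 4.75% + 2% local = 6.75% → £0.731025
Olive oil (1 L) £13.37: grocery items → 9% + 3% local = 12% → £1.6044
Road atlas £22.03: books and periodicals → 4.75% + 2% local = 6.75% → £1.487025
Orange juice (64 oz) £5.17: grocery items → 9% + 3% local = 12% → £0.6204
Cookbook £29.86: books and periodicals → 4.75% + 2% local = 6.75% → £2.01555
Subtotal = £81.26; unrounded tax = £6.4584 → £6.46; total due = £87.72

£87.72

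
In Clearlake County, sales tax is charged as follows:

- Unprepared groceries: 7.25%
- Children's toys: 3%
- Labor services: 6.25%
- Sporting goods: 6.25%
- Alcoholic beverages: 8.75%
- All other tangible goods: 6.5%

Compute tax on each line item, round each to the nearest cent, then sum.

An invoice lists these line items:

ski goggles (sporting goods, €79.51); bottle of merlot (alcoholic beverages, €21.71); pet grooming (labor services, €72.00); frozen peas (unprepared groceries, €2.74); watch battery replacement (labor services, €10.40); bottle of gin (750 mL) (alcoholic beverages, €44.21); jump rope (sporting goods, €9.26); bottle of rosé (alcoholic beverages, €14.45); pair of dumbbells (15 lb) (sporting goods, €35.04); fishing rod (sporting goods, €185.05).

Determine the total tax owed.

€31.69

Ski goggles €79.51: sporting goods → 6.25% → €4.97
Bottle of merlot €21.71: alcoholic beverages → 8.75% → €1.90
Pet grooming €72.00: labor services → 6.25% → €4.50
Frozen peas €2.74: unprepared groceries → 7.25% → €0.20
Watch battery replacement €10.40: labor services → 6.25% → €0.65
Bottle of gin (750 mL) €44.21: alcoholic beverages → 8.75% → €3.87
Jump rope €9.26: sporting goods → 6.25% → €0.58
Bottle of rosé €14.45: alcoholic beverages → 8.75% → €1.26
Pair of dumbbells (15 lb) €35.04: sporting goods → 6.25% → €2.19
Fishing rod €185.05: sporting goods → 6.25% → €11.57
Total tax = €4.97 + €1.90 + €4.50 + €0.20 + €0.65 + €3.87 + €0.58 + €1.26 + €2.19 + €11.57 = €31.69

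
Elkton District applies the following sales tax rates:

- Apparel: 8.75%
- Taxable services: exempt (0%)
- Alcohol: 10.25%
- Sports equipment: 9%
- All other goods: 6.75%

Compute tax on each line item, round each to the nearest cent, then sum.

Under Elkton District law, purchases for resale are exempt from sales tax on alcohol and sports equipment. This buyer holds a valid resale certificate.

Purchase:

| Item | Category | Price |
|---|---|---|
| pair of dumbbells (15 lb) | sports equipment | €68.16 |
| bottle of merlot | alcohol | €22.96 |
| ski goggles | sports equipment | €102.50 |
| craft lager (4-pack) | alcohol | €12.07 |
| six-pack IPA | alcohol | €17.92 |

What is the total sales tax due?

€0.00

Pair of dumbbells (15 lb) €68.16: sports equipment, buyer-exempt → 0% → €0.00
Bottle of merlot €22.96: alcohol, buyer-exempt → 0% → €0.00
Ski goggles €102.50: sports equipment, buyer-exempt → 0% → €0.00
Craft lager (4-pack) €12.07: alcohol, buyer-exempt → 0% → €0.00
Six-pack IPA €17.92: alcohol, buyer-exempt → 0% → €0.00
Total tax = €0.00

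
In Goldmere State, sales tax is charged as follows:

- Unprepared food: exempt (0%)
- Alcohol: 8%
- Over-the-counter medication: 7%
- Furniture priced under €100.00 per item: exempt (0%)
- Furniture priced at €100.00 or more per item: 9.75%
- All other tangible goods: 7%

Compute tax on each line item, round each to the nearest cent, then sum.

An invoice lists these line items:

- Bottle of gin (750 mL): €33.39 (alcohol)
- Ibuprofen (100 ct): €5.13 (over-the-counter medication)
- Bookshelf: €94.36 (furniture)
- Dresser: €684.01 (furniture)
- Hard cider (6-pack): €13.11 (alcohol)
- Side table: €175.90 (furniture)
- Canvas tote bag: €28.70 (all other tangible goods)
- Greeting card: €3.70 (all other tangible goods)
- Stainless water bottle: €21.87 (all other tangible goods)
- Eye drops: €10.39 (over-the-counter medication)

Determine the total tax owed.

Bottle of gin (750 mL) €33.39: alcohol → 8% → €2.67
Ibuprofen (100 ct) €5.13: over-the-counter medication → 7% → €0.36
Bookshelf €94.36: furniture, under €100.00 → 0% → €0.00
Dresser €684.01: furniture, €100.00 or more → 9.75% → €66.69
Hard cider (6-pack) €13.11: alcohol → 8% → €1.05
Side table €175.90: furniture, €100.00 or more → 9.75% → €17.15
Canvas tote bag €28.70: all other tangible goods → 7% → €2.01
Greeting card €3.70: all other tangible goods → 7% → €0.26
Stainless water bottle €21.87: all other tangible goods → 7% → €1.53
Eye drops €10.39: over-the-counter medication → 7% → €0.73
Total tax = €2.67 + €0.36 + €66.69 + €1.05 + €17.15 + €2.01 + €0.26 + €1.53 + €0.73 = €92.45

€92.45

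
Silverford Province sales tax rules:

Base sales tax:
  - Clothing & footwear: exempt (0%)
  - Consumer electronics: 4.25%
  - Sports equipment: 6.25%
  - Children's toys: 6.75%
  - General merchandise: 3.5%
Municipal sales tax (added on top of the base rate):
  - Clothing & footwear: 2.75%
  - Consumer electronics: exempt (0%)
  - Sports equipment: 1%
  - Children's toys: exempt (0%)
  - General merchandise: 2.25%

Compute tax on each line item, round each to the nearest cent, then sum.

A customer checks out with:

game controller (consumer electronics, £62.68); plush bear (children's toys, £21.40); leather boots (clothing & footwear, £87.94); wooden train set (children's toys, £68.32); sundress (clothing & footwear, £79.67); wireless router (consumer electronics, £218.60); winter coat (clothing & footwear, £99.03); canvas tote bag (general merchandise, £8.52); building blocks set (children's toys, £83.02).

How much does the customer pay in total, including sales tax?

£760.60

Game controller £62.68: consumer electronics → 4.25% + 0% municipal = 4.25% → £2.66
Plush bear £21.40: children's toys → 6.75% + 0% municipal = 6.75% → £1.44
Leather boots £87.94: clothing & footwear → 0% + 2.75% municipal = 2.75% → £2.42
Wooden train set £68.32: children's toys → 6.75% + 0% municipal = 6.75% → £4.61
Sundress £79.67: clothing & footwear → 0% + 2.75% municipal = 2.75% → £2.19
Wireless router £218.60: consumer electronics → 4.25% + 0% municipal = 4.25% → £9.29
Winter coat £99.03: clothing & footwear → 0% + 2.75% municipal = 2.75% → £2.72
Canvas tote bag £8.52: general merchandise → 3.5% + 2.25% municipal = 5.75% → £0.49
Building blocks set £83.02: children's toys → 6.75% + 0% municipal = 6.75% → £5.60
Subtotal = £729.18; tax = £31.42; total due = £760.60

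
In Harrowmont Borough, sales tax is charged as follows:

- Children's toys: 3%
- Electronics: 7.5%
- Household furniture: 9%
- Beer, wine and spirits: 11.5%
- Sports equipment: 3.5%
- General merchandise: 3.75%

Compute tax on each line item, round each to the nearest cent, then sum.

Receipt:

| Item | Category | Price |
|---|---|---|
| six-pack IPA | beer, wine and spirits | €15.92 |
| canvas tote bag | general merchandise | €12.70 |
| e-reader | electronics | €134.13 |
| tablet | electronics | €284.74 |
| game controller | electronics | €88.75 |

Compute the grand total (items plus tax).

€576.63

Six-pack IPA €15.92: beer, wine and spirits → 11.5% → €1.83
Canvas tote bag €12.70: general merchandise → 3.75% → €0.48
E-reader €134.13: electronics → 7.5% → €10.06
Tablet €284.74: electronics → 7.5% → €21.36
Game controller €88.75: electronics → 7.5% → €6.66
Subtotal = €536.24; tax = €40.39; total due = €576.63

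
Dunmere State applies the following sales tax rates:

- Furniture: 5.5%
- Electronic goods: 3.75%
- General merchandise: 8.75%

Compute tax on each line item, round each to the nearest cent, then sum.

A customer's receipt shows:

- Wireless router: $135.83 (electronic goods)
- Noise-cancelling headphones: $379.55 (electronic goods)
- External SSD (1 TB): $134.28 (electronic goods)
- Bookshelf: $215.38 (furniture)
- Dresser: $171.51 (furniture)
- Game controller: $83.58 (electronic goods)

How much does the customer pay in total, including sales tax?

Wireless router $135.83: electronic goods → 3.75% → $5.09
Noise-cancelling headphones $379.55: electronic goods → 3.75% → $14.23
External SSD (1 TB) $134.28: electronic goods → 3.75% → $5.04
Bookshelf $215.38: furniture → 5.5% → $11.85
Dresser $171.51: furniture → 5.5% → $9.43
Game controller $83.58: electronic goods → 3.75% → $3.13
Subtotal = $1120.13; tax = $48.77; total due = $1168.90

$1168.90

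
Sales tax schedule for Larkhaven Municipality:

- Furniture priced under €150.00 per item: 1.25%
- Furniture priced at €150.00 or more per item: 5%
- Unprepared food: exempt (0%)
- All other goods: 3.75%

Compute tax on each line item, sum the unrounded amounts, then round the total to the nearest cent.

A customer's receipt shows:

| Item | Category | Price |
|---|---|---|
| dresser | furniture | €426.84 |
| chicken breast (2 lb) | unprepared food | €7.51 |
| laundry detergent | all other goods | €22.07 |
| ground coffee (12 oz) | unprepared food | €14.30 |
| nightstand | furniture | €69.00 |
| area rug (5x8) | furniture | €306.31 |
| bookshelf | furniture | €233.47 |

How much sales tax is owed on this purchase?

Dresser €426.84: furniture, €150.00 or more → 5% → €21.342
Chicken breast (2 lb) €7.51: unprepared food → 0% → €0.00
Laundry detergent €22.07: all other goods → 3.75% → €0.827625
Ground coffee (12 oz) €14.30: unprepared food → 0% → €0.00
Nightstand €69.00: furniture, under €150.00 → 1.25% → €0.8625
Area rug (5x8) €306.31: furniture, €150.00 or more → 5% → €15.3155
Bookshelf €233.47: furniture, €150.00 or more → 5% → €11.6735
Unrounded tax sum = €50.021125 → €50.02

€50.02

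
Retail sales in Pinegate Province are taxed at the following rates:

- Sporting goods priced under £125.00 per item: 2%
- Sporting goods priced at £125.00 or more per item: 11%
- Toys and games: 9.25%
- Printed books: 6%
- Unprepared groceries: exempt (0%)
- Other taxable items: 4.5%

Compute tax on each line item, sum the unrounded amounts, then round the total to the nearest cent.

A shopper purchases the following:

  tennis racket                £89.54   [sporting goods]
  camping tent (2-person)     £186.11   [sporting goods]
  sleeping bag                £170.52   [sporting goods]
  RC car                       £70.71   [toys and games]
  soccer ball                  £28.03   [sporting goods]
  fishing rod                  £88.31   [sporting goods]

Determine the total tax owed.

£49.89

Tennis racket £89.54: sporting goods, under £125.00 → 2% → £1.7908
Camping tent (2-person) £186.11: sporting goods, £125.00 or more → 11% → £20.4721
Sleeping bag £170.52: sporting goods, £125.00 or more → 11% → £18.7572
RC car £70.71: toys and games → 9.25% → £6.540675
Soccer ball £28.03: sporting goods, under £125.00 → 2% → £0.5606
Fishing rod £88.31: sporting goods, under £125.00 → 2% → £1.7662
Unrounded tax sum = £49.887575 → £49.89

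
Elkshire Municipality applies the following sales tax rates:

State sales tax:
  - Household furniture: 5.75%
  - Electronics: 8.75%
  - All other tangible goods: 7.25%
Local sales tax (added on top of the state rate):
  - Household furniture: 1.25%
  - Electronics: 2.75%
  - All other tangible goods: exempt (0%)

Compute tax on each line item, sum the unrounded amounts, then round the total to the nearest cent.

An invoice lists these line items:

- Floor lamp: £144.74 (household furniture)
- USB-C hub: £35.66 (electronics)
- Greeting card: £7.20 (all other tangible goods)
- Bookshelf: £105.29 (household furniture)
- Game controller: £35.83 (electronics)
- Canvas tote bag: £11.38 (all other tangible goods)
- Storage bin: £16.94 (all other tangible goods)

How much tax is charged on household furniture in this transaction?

Floor lamp £144.74: household furniture → 5.75% + 1.25% local = 7% → £10.1318
Bookshelf £105.29: household furniture → 5.75% + 1.25% local = 7% → £7.3703
Tax on household furniture: unrounded sum = £17.5021 → £17.50

£17.50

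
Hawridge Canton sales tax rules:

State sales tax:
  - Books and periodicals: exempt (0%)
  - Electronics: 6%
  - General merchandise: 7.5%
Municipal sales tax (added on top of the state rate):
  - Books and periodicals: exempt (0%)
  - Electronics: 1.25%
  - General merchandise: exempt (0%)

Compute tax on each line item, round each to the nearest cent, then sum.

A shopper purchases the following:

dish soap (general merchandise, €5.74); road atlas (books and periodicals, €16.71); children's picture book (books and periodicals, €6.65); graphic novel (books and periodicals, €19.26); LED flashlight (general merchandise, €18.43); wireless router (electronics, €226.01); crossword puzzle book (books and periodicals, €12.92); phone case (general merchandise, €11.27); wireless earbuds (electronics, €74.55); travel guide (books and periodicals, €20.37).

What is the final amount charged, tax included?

€436.36

Dish soap €5.74: general merchandise → 7.5% + 0% municipal = 7.5% → €0.43
Road atlas €16.71: books and periodicals → 0% + 0% municipal = 0% → €0.00
Children's picture book €6.65: books and periodicals → 0% + 0% municipal = 0% → €0.00
Graphic novel €19.26: books and periodicals → 0% + 0% municipal = 0% → €0.00
LED flashlight €18.43: general merchandise → 7.5% + 0% municipal = 7.5% → €1.38
Wireless router €226.01: electronics → 6% + 1.25% municipal = 7.25% → €16.39
Crossword puzzle book €12.92: books and periodicals → 0% + 0% municipal = 0% → €0.00
Phone case €11.27: general merchandise → 7.5% + 0% municipal = 7.5% → €0.85
Wireless earbuds €74.55: electronics → 6% + 1.25% municipal = 7.25% → €5.40
Travel guide €20.37: books and periodicals → 0% + 0% municipal = 0% → €0.00
Subtotal = €411.91; tax = €24.45; total due = €436.36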